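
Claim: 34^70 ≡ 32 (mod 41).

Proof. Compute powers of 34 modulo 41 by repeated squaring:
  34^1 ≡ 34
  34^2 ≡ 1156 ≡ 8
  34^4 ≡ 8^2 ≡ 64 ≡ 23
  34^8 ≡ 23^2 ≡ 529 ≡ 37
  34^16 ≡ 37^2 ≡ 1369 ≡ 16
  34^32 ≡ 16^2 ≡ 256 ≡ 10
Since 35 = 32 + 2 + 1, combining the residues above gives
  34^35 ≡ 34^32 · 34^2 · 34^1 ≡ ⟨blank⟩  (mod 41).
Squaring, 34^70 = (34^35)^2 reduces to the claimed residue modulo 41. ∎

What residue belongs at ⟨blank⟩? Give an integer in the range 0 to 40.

Multiply the listed residues: 10 · 8 · 34 = 80 → 2720.
Reducing modulo 41: 2720 = 66·41 + 14, so 34^35 ≡ 14.

14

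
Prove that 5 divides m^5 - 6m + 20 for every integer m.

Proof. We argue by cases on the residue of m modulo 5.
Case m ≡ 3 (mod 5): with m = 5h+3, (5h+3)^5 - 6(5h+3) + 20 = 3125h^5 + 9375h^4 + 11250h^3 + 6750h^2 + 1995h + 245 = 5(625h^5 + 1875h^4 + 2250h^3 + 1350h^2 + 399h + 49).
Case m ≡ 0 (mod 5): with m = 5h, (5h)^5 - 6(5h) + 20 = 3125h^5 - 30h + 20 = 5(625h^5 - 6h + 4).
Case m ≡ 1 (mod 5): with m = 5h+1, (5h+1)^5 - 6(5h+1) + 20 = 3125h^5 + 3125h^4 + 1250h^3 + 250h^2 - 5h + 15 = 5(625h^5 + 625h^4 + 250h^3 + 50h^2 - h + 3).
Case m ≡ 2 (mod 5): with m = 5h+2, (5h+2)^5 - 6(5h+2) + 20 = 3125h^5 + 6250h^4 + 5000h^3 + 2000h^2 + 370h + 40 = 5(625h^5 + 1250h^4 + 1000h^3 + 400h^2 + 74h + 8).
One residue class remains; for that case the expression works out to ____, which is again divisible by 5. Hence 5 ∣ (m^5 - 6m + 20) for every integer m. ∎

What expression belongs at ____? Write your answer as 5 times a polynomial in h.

5(625h^5 + 2500h^4 + 4000h^3 + 3200h^2 + 1274h + 204)

The residues treated are {3, 0, 1, 2}, so the missing case is m ≡ 4 (mod 5); write m = 5h+4.
Then (5h+4)^5 - 6(5h+4) + 20 = 3125h^5 + 12500h^4 + 20000h^3 + 16000h^2 + 6370h + 1020 = 5(625h^5 + 2500h^4 + 4000h^3 + 3200h^2 + 1274h + 204).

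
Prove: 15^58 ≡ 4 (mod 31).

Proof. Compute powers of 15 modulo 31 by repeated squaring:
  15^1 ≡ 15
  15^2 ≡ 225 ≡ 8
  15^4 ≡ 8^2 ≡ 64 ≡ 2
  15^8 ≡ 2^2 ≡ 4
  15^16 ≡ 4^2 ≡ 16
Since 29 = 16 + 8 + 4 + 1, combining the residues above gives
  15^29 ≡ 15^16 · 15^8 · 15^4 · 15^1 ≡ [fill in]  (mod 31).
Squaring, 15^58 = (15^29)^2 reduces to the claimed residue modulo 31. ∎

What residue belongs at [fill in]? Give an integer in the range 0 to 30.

Multiply the listed residues: 16 · 4 · 2 · 15 = 64 → 128 → 1920.
Reducing modulo 31: 1920 = 61·31 + 29, so 15^29 ≡ 29.

29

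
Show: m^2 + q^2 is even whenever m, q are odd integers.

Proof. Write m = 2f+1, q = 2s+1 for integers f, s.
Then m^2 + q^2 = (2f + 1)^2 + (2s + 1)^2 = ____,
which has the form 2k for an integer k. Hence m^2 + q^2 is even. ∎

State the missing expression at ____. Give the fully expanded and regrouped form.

Expanding: (2f + 1)^2 + (2s + 1)^2 = 4f^2 + 4f + 4s^2 + 4s + 2.
Every term is even; pulling out the factor of 2 gives 2(2f^2 + 2f + 2s^2 + 2s + 1).

2(2f^2 + 2f + 2s^2 + 2s + 1)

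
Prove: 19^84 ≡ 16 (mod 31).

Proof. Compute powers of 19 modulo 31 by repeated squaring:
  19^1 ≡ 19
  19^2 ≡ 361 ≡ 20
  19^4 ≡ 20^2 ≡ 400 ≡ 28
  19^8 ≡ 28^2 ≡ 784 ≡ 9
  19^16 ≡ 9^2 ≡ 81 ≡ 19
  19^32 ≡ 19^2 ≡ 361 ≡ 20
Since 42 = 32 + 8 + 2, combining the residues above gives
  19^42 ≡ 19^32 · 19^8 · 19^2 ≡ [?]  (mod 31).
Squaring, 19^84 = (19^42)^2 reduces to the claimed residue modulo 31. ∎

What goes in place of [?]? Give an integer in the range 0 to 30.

4

19^32 · 19^8 · 19^2 ≡ 20 · 9 · 20 = 3600.
3600 mod 31 = 4, so 19^42 ≡ 4 (mod 31).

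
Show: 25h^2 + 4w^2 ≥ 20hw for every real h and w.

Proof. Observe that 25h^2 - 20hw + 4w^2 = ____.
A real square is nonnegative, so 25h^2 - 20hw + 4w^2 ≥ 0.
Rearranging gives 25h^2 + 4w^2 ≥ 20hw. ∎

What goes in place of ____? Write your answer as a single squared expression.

(5h - 2w)^2

25h^2 - 20hw + 4w^2 is a perfect-square trinomial: the outer terms are (5h)^2 and (2w)^2, and the cross term is -2·5h·2w.
So 25h^2 - 20hw + 4w^2 = (5h - 2w)^2 ≥ 0.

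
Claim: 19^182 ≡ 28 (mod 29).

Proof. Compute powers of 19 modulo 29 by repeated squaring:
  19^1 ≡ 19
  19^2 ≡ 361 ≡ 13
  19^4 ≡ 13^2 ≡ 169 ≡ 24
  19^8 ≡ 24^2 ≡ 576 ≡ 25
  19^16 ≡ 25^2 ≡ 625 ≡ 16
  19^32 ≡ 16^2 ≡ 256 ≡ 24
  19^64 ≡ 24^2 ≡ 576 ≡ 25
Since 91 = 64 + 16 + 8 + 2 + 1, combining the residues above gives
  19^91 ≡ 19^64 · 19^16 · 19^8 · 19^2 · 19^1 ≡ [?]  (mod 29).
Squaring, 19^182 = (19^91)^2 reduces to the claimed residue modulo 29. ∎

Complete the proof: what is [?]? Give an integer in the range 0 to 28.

19^64 · 19^16 · 19^8 · 19^2 · 19^1 ≡ 25 · 16 · 25 · 13 · 19 = 2470000.
2470000 mod 29 = 12, so 19^91 ≡ 12 (mod 29).

12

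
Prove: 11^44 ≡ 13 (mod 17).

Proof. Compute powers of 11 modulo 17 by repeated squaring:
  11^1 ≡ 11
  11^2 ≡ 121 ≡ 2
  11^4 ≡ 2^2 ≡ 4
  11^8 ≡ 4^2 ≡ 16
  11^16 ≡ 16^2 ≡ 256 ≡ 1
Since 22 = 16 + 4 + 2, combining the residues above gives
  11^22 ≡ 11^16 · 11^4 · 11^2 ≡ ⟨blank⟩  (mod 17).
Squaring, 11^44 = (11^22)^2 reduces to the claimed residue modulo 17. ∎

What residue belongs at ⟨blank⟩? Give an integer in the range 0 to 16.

11^16 · 11^4 · 11^2 ≡ 1 · 4 · 2 = 8.
8 mod 17 = 8, so 11^22 ≡ 8 (mod 17).

8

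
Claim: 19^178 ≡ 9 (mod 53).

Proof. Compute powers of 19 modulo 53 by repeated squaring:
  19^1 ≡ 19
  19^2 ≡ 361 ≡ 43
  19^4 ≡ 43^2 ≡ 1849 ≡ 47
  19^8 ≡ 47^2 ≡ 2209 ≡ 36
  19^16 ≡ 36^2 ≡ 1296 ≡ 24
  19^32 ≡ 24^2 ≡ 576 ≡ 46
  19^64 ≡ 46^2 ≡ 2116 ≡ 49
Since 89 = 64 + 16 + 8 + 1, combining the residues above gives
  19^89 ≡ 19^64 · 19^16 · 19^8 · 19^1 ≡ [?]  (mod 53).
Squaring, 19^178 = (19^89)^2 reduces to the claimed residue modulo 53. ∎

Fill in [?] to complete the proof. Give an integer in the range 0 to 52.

Multiply the listed residues: 49 · 24 · 36 · 19 = 1176 → 42336 → 804384.
Reducing modulo 53: 804384 = 15177·53 + 3, so 19^89 ≡ 3.

3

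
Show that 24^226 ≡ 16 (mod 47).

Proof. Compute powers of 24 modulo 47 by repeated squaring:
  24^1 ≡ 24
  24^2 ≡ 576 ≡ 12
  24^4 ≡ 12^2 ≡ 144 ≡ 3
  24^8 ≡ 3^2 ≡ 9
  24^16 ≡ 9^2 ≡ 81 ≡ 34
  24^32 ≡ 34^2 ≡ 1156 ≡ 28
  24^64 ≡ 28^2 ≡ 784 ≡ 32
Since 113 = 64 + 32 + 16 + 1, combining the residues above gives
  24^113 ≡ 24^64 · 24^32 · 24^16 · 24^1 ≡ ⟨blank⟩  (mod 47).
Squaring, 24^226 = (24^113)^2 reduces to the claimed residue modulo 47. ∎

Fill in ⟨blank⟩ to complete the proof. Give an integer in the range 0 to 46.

Multiply the listed residues: 32 · 28 · 34 · 24 = 896 → 30464 → 731136.
Reducing modulo 47: 731136 = 15556·47 + 4, so 24^113 ≡ 4.

4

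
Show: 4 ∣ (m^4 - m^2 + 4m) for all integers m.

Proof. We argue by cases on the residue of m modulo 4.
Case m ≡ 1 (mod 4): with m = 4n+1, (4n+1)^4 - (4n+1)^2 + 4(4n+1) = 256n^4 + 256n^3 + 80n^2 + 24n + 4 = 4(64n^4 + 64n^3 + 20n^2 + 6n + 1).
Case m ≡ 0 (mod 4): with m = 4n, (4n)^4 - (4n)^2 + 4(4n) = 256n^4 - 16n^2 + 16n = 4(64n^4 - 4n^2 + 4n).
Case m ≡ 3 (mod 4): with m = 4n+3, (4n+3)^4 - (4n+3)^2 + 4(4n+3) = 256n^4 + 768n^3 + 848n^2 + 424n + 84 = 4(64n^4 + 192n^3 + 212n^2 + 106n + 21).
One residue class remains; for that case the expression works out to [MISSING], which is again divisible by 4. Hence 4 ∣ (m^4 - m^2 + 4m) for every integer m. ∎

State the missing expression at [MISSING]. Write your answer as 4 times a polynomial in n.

4(64n^4 + 128n^3 + 92n^2 + 32n + 5)

Only m ≡ 2 (mod 4) is unaccounted for. Put m = 4n+2:
(4n+2)^4 - (4n+2)^2 + 4(4n+2) expands to 256n^4 + 512n^3 + 368n^2 + 128n + 20,
and factoring out 4 leaves 4(64n^4 + 128n^3 + 92n^2 + 32n + 5).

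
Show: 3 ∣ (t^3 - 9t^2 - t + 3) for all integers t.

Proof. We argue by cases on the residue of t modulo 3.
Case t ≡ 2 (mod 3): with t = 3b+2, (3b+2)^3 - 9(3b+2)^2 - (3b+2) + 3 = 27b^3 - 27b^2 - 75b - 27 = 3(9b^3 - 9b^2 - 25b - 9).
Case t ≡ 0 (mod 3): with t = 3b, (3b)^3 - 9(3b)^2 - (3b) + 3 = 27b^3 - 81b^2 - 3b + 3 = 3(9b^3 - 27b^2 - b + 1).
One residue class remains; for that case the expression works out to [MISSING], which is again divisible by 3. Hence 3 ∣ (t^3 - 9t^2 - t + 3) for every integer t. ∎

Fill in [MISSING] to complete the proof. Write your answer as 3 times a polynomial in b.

3(9b^3 - 18b^2 - 16b - 2)

The residues treated are {2, 0}, so the missing case is t ≡ 1 (mod 3); write t = 3b+1.
Then (3b+1)^3 - 9(3b+1)^2 - (3b+1) + 3 = 27b^3 - 54b^2 - 48b - 6 = 3(9b^3 - 18b^2 - 16b - 2).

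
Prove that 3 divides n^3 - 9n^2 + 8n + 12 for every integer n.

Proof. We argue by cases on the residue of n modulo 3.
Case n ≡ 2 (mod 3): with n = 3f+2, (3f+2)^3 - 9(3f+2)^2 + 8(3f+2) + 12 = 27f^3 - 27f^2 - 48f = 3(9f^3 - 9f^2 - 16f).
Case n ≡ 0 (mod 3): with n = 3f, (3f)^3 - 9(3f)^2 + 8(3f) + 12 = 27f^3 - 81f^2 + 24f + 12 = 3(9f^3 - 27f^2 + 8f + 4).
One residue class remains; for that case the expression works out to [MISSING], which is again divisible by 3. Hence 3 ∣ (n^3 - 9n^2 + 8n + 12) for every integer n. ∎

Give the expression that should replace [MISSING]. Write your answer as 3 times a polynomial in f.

Only n ≡ 1 (mod 3) is unaccounted for. Put n = 3f+1:
(3f+1)^3 - 9(3f+1)^2 + 8(3f+1) + 12 expands to 27f^3 - 54f^2 - 21f + 12,
and factoring out 3 leaves 3(9f^3 - 18f^2 - 7f + 4).

3(9f^3 - 18f^2 - 7f + 4)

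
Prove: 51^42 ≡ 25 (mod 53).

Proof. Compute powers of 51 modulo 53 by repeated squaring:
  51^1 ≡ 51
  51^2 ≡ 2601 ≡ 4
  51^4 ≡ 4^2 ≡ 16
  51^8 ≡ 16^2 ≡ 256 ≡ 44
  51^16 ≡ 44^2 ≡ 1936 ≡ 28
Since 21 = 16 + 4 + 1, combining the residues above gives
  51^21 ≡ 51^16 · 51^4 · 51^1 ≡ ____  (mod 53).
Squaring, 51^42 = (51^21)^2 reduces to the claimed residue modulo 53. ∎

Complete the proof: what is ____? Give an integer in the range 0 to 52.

5

Multiply the listed residues: 28 · 16 · 51 = 448 → 22848.
Reducing modulo 53: 22848 = 431·53 + 5, so 51^21 ≡ 5.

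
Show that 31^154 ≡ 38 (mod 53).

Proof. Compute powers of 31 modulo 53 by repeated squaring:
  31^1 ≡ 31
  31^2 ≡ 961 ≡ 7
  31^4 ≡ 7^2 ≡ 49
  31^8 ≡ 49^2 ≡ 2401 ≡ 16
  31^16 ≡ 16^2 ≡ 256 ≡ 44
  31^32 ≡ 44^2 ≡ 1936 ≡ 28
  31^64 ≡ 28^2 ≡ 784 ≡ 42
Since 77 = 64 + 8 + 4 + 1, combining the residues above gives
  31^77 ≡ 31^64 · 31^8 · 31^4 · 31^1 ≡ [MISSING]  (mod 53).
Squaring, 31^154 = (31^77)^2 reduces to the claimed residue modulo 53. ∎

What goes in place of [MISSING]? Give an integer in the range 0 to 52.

31^64 · 31^8 · 31^4 · 31^1 ≡ 42 · 16 · 49 · 31 = 1020768.
1020768 mod 53 = 41, so 31^77 ≡ 41 (mod 53).

41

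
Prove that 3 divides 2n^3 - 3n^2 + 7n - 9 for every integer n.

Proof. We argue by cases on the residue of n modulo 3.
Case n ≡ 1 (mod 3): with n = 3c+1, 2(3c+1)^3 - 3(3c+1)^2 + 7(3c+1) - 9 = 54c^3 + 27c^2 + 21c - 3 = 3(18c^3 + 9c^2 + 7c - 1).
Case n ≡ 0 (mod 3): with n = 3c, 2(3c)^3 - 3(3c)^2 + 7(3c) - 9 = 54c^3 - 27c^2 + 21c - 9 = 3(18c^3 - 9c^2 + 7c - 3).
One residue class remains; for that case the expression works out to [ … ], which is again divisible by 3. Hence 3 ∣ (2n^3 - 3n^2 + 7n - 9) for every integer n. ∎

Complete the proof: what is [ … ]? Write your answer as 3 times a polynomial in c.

The residues treated are {1, 0}, so the missing case is n ≡ 2 (mod 3); write n = 3c+2.
Then 2(3c+2)^3 - 3(3c+2)^2 + 7(3c+2) - 9 = 54c^3 + 81c^2 + 57c + 9 = 3(18c^3 + 27c^2 + 19c + 3).

3(18c^3 + 27c^2 + 19c + 3)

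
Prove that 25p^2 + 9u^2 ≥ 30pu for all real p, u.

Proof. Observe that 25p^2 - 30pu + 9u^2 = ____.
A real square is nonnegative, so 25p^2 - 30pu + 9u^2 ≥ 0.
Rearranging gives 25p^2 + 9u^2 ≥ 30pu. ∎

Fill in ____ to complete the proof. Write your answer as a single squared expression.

(5p - 3u)^2

The leading and trailing coefficients are 5^2 and 3^2, and 30 = 2·5·3, so the trinomial is (5p - 3u)^2.
Hence 25p^2 - 30pu + 9u^2 ≥ 0.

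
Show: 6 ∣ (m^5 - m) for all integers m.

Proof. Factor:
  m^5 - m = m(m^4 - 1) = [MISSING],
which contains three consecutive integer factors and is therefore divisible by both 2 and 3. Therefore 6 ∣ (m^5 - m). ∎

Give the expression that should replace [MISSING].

(m - 1)m(m + 1)(m^2 + 1)

m^4 - 1 = (m^2 - 1)(m^2 + 1), and m^2 - 1 = (m-1)(m+1).
So m(m^4 - 1) = (m - 1)m(m + 1)(m^2 + 1).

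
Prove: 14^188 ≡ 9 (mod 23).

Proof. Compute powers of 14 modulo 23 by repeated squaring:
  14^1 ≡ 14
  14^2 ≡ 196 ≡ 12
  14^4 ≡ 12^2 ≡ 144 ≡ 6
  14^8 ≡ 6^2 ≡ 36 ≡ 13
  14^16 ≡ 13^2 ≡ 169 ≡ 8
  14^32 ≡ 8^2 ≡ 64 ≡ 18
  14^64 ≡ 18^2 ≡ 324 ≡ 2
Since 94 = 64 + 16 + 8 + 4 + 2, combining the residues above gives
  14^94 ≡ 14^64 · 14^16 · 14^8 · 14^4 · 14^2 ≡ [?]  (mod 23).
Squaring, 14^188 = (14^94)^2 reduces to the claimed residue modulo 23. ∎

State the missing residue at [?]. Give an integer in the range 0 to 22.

3

Multiply the listed residues: 2 · 8 · 13 · 6 · 12 = 16 → 208 → 1248 → 14976.
Reducing modulo 23: 14976 = 651·23 + 3, so 14^94 ≡ 3.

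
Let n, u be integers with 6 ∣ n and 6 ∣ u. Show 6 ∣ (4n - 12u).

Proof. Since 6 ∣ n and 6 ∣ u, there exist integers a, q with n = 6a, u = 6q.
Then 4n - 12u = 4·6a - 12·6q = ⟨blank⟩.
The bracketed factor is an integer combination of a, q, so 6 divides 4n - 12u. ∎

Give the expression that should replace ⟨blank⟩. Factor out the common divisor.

6(4a - 12q)

Pull the common 6 out of every term: 4·6a - 12·6q = 6(4a - 12q).
4a - 12q is an integer, which exhibits the divisibility.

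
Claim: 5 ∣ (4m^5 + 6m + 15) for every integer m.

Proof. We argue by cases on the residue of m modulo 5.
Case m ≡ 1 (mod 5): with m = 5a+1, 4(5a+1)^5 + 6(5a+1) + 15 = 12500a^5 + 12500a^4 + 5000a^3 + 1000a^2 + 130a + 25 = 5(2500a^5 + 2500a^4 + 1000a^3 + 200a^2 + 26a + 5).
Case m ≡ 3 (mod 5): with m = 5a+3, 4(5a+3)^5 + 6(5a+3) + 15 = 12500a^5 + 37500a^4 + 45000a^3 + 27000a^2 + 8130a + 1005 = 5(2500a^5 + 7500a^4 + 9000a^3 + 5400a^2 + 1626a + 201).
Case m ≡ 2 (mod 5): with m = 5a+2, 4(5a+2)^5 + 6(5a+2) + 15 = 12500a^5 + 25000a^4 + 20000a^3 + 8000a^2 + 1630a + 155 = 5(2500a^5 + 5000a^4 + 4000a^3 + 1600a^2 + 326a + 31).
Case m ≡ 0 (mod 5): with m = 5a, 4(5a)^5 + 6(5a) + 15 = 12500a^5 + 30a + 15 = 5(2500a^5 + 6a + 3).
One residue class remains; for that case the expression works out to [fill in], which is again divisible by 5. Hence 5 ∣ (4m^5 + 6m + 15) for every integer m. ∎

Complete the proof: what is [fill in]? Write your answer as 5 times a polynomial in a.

Only m ≡ 4 (mod 5) is unaccounted for. Put m = 5a+4:
4(5a+4)^5 + 6(5a+4) + 15 expands to 12500a^5 + 50000a^4 + 80000a^3 + 64000a^2 + 25630a + 4135,
and factoring out 5 leaves 5(2500a^5 + 10000a^4 + 16000a^3 + 12800a^2 + 5126a + 827).

5(2500a^5 + 10000a^4 + 16000a^3 + 12800a^2 + 5126a + 827)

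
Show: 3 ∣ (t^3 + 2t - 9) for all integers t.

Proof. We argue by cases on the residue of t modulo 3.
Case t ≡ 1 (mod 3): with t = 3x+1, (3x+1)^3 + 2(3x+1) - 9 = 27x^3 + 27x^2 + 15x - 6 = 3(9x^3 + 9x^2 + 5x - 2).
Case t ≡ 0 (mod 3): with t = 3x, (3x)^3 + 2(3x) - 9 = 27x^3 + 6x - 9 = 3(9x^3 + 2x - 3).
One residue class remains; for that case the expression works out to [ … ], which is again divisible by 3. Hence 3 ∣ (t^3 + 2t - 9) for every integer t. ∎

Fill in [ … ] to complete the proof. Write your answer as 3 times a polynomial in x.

3(9x^3 + 18x^2 + 14x + 1)

The residues treated are {1, 0}, so the missing case is t ≡ 2 (mod 3); write t = 3x+2.
Then (3x+2)^3 + 2(3x+2) - 9 = 27x^3 + 54x^2 + 42x + 3 = 3(9x^3 + 18x^2 + 14x + 1).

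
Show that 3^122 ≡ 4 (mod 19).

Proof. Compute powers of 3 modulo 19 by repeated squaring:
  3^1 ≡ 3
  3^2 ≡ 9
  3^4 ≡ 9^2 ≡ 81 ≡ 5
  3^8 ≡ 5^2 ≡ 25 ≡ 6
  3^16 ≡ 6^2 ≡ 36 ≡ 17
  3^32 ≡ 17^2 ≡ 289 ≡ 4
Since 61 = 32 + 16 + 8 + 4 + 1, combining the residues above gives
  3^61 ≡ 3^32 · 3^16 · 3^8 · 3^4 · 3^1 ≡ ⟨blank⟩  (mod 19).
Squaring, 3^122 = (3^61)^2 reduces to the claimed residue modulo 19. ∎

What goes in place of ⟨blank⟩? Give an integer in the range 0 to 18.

Multiply the listed residues: 4 · 17 · 6 · 5 · 3 = 68 → 408 → 2040 → 6120.
Reducing modulo 19: 6120 = 322·19 + 2, so 3^61 ≡ 2.

2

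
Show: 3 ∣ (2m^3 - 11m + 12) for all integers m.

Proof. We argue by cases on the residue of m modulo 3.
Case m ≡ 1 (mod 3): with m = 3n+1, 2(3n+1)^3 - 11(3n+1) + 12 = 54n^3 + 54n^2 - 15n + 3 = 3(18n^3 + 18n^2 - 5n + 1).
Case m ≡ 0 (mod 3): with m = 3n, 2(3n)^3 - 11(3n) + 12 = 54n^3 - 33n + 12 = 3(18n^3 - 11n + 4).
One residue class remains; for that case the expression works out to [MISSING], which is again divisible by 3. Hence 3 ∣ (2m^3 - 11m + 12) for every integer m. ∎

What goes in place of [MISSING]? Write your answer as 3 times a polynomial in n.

3(18n^3 + 36n^2 + 13n + 2)

The residues treated are {1, 0}, so the missing case is m ≡ 2 (mod 3); write m = 3n+2.
Then 2(3n+2)^3 - 11(3n+2) + 12 = 54n^3 + 108n^2 + 39n + 6 = 3(18n^3 + 36n^2 + 13n + 2).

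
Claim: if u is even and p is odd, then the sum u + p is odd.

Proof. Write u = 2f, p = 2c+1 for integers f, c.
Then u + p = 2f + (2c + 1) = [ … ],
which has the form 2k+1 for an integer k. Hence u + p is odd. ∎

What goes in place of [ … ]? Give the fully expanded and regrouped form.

Expanding: 2f + (2c + 1) = 2c + 2f + 1.
Every term except the constant is even, so this is 2(c + f) + 1,
and c + f ∈ ℤ gives the required form.

2(c + f) + 1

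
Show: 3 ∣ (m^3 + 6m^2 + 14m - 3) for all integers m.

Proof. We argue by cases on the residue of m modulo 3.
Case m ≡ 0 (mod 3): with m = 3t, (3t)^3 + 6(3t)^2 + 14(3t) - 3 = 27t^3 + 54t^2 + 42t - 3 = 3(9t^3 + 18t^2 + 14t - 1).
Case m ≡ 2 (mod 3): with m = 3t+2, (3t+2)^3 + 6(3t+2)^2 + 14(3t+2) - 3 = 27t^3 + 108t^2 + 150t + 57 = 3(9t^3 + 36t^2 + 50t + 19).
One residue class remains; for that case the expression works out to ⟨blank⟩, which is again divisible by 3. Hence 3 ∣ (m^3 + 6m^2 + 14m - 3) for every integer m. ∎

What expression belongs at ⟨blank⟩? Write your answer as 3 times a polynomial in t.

Only m ≡ 1 (mod 3) is unaccounted for. Put m = 3t+1:
(3t+1)^3 + 6(3t+1)^2 + 14(3t+1) - 3 expands to 27t^3 + 81t^2 + 87t + 18,
and factoring out 3 leaves 3(9t^3 + 27t^2 + 29t + 6).

3(9t^3 + 27t^2 + 29t + 6)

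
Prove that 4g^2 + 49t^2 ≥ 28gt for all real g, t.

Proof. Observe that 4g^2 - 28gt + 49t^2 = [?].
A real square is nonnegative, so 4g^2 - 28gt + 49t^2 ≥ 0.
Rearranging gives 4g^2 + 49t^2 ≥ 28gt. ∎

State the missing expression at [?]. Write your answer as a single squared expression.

4g^2 - 28gt + 49t^2 is a perfect-square trinomial: the outer terms are (2g)^2 and (7t)^2, and the cross term is -2·2g·7t.
So 4g^2 - 28gt + 49t^2 = (2g - 7t)^2 ≥ 0.

(2g - 7t)^2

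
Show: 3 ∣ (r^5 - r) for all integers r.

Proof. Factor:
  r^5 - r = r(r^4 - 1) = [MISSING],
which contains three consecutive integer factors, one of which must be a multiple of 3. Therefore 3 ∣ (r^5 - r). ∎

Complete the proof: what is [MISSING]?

r^4 - 1 = (r^2 - 1)(r^2 + 1), and r^2 - 1 = (r-1)(r+1).
So r(r^4 - 1) = (r - 1)r(r + 1)(r^2 + 1).

(r - 1)r(r + 1)(r^2 + 1)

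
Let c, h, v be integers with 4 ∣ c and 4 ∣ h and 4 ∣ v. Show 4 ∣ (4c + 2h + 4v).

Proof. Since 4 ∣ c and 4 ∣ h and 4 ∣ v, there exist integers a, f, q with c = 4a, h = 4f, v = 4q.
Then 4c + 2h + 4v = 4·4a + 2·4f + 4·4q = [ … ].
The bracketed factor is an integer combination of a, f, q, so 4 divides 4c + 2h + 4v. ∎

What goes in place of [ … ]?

4(4a + 2f + 4q)

Pull the common 4 out of every term: 4·4a + 2·4f + 4·4q = 4(4a + 2f + 4q).
4a + 2f + 4q is an integer, which exhibits the divisibility.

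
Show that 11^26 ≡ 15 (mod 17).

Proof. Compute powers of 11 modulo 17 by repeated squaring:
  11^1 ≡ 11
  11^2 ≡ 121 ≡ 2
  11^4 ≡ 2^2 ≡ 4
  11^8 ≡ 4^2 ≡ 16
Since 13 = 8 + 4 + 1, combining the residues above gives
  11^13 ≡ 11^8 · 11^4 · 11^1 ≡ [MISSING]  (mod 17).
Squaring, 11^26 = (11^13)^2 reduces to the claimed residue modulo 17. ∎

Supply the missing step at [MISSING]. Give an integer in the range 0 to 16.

Multiply the listed residues: 16 · 4 · 11 = 64 → 704.
Reducing modulo 17: 704 = 41·17 + 7, so 11^13 ≡ 7.

7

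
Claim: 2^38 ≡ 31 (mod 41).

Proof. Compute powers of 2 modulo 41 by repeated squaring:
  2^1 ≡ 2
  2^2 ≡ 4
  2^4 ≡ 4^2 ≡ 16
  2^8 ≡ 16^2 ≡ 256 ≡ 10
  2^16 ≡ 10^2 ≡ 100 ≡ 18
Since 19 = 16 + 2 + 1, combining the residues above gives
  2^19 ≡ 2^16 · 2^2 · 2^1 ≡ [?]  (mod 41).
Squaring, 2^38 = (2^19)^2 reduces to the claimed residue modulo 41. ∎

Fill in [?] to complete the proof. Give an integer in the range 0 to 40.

Multiply the listed residues: 18 · 4 · 2 = 72 → 144.
Reducing modulo 41: 144 = 3·41 + 21, so 2^19 ≡ 21.

21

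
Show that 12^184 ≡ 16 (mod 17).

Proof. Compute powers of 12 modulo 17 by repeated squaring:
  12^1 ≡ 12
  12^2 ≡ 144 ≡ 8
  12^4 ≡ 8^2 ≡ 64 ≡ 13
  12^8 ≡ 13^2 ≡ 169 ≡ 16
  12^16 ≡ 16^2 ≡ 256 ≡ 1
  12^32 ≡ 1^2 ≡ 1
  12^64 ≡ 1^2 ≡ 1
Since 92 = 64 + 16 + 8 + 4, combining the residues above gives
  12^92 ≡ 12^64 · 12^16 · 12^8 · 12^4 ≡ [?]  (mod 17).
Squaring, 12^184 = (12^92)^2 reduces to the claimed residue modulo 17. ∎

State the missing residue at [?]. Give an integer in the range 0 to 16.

Multiply the listed residues: 1 · 1 · 16 · 13 = 1 → 16 → 208.
Reducing modulo 17: 208 = 12·17 + 4, so 12^92 ≡ 4.

4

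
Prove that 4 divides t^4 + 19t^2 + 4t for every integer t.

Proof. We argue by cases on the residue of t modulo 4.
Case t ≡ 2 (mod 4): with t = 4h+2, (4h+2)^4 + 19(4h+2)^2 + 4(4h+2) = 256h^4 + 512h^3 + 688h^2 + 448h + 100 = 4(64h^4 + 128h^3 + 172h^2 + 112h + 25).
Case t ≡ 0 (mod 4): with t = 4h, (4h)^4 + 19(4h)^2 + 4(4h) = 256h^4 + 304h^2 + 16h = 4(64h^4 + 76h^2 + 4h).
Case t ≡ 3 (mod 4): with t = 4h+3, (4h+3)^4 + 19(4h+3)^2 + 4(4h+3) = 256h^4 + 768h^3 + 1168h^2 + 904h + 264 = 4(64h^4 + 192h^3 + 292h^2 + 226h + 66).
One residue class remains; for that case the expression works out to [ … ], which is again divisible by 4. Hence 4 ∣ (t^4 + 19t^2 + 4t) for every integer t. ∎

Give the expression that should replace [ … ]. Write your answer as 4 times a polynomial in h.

The residues treated are {2, 0, 3}, so the missing case is t ≡ 1 (mod 4); write t = 4h+1.
Then (4h+1)^4 + 19(4h+1)^2 + 4(4h+1) = 256h^4 + 256h^3 + 400h^2 + 184h + 24 = 4(64h^4 + 64h^3 + 100h^2 + 46h + 6).

4(64h^4 + 64h^3 + 100h^2 + 46h + 6)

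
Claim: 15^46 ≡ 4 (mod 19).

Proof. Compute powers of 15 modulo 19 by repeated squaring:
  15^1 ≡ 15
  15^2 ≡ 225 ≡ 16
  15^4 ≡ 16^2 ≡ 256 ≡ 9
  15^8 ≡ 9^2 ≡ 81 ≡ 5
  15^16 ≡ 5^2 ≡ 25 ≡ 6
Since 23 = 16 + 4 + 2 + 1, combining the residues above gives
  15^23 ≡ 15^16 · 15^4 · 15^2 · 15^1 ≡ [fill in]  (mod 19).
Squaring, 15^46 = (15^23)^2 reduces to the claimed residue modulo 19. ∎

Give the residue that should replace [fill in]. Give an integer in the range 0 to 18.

2

Multiply the listed residues: 6 · 9 · 16 · 15 = 54 → 864 → 12960.
Reducing modulo 19: 12960 = 682·19 + 2, so 15^23 ≡ 2.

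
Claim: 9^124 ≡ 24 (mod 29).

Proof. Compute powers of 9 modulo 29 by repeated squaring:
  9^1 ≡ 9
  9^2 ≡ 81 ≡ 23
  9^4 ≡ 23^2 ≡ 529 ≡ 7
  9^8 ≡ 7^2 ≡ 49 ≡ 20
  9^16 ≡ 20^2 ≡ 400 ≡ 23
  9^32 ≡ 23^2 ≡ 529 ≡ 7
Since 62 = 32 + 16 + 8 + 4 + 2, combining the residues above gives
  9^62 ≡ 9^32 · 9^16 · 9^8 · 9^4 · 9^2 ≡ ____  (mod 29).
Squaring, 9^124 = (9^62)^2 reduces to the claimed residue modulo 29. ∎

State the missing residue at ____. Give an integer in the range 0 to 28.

Multiply the listed residues: 7 · 23 · 20 · 7 · 23 = 161 → 3220 → 22540 → 518420.
Reducing modulo 29: 518420 = 17876·29 + 16, so 9^62 ≡ 16.

16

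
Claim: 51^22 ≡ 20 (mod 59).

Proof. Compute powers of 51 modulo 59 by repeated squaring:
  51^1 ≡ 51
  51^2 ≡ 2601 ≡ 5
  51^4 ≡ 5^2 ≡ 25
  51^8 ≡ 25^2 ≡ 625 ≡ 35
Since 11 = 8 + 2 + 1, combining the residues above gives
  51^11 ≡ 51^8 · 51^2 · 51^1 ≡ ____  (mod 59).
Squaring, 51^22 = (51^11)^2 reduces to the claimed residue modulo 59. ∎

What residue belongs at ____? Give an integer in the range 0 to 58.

16

Multiply the listed residues: 35 · 5 · 51 = 175 → 8925.
Reducing modulo 59: 8925 = 151·59 + 16, so 51^11 ≡ 16.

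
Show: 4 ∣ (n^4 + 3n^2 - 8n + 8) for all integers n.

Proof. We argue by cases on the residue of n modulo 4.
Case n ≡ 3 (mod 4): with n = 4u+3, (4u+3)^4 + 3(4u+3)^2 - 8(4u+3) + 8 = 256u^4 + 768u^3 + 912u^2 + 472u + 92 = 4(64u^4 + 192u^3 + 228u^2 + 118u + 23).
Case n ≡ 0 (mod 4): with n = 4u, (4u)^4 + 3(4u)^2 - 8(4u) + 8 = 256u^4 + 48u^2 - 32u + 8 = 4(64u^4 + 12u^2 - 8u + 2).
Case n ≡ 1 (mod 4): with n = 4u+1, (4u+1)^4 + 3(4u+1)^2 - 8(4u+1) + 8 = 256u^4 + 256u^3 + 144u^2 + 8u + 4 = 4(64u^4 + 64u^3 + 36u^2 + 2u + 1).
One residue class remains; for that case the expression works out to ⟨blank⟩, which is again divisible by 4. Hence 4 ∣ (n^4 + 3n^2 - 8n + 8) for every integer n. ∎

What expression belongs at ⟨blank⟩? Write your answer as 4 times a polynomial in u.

4(64u^4 + 128u^3 + 108u^2 + 36u + 5)

The residues treated are {3, 0, 1}, so the missing case is n ≡ 2 (mod 4); write n = 4u+2.
Then (4u+2)^4 + 3(4u+2)^2 - 8(4u+2) + 8 = 256u^4 + 512u^3 + 432u^2 + 144u + 20 = 4(64u^4 + 128u^3 + 108u^2 + 36u + 5).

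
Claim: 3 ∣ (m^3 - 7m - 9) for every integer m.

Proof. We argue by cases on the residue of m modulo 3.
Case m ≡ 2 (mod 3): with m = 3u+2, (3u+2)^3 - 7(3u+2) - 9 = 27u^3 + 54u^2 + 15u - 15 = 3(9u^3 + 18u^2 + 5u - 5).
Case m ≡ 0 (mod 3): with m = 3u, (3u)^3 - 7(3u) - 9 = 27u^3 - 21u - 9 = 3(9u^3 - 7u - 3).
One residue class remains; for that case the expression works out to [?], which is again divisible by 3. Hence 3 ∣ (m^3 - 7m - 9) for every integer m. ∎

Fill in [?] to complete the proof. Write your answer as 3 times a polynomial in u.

Only m ≡ 1 (mod 3) is unaccounted for. Put m = 3u+1:
(3u+1)^3 - 7(3u+1) - 9 expands to 27u^3 + 27u^2 - 12u - 15,
and factoring out 3 leaves 3(9u^3 + 9u^2 - 4u - 5).

3(9u^3 + 9u^2 - 4u - 5)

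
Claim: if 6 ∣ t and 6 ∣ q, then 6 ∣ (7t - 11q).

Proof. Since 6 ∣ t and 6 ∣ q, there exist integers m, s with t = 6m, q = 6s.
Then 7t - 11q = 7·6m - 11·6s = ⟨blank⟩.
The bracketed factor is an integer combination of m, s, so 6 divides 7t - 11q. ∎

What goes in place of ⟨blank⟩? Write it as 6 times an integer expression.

Pull the common 6 out of every term: 7·6m - 11·6s = 6(7m - 11s).
7m - 11s is an integer, which exhibits the divisibility.

6(7m - 11s)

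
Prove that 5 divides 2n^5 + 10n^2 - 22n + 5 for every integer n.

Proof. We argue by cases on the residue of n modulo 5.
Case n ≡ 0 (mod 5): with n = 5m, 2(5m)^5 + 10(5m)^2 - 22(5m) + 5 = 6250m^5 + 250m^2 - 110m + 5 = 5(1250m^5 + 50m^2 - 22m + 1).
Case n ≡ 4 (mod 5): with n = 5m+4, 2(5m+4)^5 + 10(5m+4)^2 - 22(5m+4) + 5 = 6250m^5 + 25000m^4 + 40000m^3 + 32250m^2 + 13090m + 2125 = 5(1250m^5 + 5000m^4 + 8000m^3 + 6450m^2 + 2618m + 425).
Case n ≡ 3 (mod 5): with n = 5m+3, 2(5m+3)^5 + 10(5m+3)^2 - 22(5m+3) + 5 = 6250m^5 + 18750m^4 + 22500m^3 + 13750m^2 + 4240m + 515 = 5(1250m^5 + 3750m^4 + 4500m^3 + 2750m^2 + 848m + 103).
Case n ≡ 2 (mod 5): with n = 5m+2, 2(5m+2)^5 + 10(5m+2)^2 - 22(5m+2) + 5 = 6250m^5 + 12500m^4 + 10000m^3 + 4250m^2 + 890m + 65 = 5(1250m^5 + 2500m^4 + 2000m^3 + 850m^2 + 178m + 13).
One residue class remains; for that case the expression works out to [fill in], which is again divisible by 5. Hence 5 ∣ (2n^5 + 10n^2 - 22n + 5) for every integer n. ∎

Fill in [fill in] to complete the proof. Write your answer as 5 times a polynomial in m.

Only n ≡ 1 (mod 5) is unaccounted for. Put n = 5m+1:
2(5m+1)^5 + 10(5m+1)^2 - 22(5m+1) + 5 expands to 6250m^5 + 6250m^4 + 2500m^3 + 750m^2 + 40m - 5,
and factoring out 5 leaves 5(1250m^5 + 1250m^4 + 500m^3 + 150m^2 + 8m - 1).

5(1250m^5 + 1250m^4 + 500m^3 + 150m^2 + 8m - 1)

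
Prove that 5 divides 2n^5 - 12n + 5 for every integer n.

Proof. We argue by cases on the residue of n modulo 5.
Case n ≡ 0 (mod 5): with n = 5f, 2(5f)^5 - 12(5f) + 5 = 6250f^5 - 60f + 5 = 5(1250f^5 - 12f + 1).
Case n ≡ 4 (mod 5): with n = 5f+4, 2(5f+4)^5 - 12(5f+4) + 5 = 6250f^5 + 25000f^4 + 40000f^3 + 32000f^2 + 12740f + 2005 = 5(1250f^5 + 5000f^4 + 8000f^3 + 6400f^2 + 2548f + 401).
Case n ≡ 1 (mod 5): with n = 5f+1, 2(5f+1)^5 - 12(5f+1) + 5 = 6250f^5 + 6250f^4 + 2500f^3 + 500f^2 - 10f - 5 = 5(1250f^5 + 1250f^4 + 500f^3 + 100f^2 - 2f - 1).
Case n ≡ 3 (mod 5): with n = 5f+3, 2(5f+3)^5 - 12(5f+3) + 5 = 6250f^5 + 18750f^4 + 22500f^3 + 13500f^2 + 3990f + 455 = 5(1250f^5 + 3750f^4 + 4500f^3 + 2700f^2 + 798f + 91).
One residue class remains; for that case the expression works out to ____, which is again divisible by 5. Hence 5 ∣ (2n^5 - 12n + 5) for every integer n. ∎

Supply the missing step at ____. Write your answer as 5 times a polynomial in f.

5(1250f^5 + 2500f^4 + 2000f^3 + 800f^2 + 148f + 9)

Only n ≡ 2 (mod 5) is unaccounted for. Put n = 5f+2:
2(5f+2)^5 - 12(5f+2) + 5 expands to 6250f^5 + 12500f^4 + 10000f^3 + 4000f^2 + 740f + 45,
and factoring out 5 leaves 5(1250f^5 + 2500f^4 + 2000f^3 + 800f^2 + 148f + 9).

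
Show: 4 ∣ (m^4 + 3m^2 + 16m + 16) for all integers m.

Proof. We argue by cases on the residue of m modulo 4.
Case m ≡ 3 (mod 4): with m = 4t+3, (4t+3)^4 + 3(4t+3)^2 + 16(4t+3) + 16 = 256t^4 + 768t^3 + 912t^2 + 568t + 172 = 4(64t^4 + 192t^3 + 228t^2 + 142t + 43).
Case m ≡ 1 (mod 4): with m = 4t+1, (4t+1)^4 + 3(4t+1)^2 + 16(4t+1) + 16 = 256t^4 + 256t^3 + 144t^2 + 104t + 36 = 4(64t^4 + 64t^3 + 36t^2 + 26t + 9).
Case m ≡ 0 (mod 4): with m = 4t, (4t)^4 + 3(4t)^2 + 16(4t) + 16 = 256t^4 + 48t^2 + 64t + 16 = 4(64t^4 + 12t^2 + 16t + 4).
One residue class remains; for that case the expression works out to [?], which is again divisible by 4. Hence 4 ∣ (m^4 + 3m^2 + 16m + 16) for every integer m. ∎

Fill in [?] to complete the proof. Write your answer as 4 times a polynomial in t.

4(64t^4 + 128t^3 + 108t^2 + 60t + 19)

The residues treated are {3, 1, 0}, so the missing case is m ≡ 2 (mod 4); write m = 4t+2.
Then (4t+2)^4 + 3(4t+2)^2 + 16(4t+2) + 16 = 256t^4 + 512t^3 + 432t^2 + 240t + 76 = 4(64t^4 + 128t^3 + 108t^2 + 60t + 19).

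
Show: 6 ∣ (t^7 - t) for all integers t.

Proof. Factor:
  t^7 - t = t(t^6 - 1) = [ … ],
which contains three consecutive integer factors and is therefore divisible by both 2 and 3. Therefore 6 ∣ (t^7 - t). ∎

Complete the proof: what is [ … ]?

t^6 - 1 = (t^2 - 1)(t^4 + t^2 + 1), and t^2 - 1 = (t-1)(t+1).
So t(t^6 - 1) = (t - 1)t(t + 1)(t^4 + t^2 + 1).

(t - 1)t(t + 1)(t^4 + t^2 + 1)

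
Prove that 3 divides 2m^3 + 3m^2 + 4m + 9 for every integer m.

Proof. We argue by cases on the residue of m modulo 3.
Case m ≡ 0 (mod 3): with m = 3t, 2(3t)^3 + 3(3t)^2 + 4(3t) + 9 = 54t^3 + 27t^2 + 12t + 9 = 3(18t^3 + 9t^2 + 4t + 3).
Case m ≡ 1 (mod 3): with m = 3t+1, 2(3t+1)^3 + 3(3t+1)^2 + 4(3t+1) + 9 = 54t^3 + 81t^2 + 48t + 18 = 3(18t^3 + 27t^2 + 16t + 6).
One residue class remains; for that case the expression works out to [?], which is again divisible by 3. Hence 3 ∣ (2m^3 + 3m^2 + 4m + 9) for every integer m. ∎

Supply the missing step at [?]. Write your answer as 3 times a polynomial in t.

3(18t^3 + 45t^2 + 40t + 15)

The residues treated are {0, 1}, so the missing case is m ≡ 2 (mod 3); write m = 3t+2.
Then 2(3t+2)^3 + 3(3t+2)^2 + 4(3t+2) + 9 = 54t^3 + 135t^2 + 120t + 45 = 3(18t^3 + 45t^2 + 40t + 15).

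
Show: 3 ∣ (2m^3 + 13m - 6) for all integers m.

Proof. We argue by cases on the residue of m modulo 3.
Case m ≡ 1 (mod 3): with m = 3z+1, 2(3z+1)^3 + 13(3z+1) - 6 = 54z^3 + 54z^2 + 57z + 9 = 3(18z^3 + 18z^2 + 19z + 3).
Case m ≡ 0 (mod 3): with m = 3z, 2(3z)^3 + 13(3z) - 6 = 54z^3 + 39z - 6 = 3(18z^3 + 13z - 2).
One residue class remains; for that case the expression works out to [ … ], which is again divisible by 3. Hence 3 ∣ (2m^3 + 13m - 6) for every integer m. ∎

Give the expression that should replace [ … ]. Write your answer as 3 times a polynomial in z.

3(18z^3 + 36z^2 + 37z + 12)

The residues treated are {1, 0}, so the missing case is m ≡ 2 (mod 3); write m = 3z+2.
Then 2(3z+2)^3 + 13(3z+2) - 6 = 54z^3 + 108z^2 + 111z + 36 = 3(18z^3 + 36z^2 + 37z + 12).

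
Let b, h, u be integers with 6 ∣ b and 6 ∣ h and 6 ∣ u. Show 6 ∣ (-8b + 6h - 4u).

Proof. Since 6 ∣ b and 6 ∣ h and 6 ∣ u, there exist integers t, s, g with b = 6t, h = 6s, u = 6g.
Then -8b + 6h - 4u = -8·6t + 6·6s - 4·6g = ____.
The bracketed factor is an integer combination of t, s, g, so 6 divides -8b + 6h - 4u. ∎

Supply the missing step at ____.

6(-4g + 6s - 8t)

Pull the common 6 out of every term: -8·6t + 6·6s - 4·6g = 6(-4g + 6s - 8t).
-4g + 6s - 8t is an integer, which exhibits the divisibility.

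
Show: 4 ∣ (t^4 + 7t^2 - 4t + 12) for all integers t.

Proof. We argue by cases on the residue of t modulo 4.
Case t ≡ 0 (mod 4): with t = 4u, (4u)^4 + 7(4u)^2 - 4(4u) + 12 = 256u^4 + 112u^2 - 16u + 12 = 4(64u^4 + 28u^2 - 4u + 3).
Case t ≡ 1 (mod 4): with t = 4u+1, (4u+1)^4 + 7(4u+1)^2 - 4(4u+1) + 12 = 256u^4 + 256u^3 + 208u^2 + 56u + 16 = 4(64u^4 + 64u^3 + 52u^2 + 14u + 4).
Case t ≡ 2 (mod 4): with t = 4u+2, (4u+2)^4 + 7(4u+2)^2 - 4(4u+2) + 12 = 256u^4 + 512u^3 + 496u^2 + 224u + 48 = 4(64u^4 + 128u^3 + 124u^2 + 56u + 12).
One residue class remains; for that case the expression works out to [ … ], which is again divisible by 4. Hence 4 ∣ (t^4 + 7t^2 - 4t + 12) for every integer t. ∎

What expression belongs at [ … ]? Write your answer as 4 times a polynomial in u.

Only t ≡ 3 (mod 4) is unaccounted for. Put t = 4u+3:
(4u+3)^4 + 7(4u+3)^2 - 4(4u+3) + 12 expands to 256u^4 + 768u^3 + 976u^2 + 584u + 144,
and factoring out 4 leaves 4(64u^4 + 192u^3 + 244u^2 + 146u + 36).

4(64u^4 + 192u^3 + 244u^2 + 146u + 36)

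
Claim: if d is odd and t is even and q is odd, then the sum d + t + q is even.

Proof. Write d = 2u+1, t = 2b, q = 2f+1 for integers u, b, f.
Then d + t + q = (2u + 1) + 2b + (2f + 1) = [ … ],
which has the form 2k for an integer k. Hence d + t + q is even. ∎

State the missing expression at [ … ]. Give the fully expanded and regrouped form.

Expanding: (2u + 1) + 2b + (2f + 1) = 2b + 2f + 2u + 2.
Every term is even; pulling out the factor of 2 gives 2(b + f + u + 1).

2(b + f + u + 1)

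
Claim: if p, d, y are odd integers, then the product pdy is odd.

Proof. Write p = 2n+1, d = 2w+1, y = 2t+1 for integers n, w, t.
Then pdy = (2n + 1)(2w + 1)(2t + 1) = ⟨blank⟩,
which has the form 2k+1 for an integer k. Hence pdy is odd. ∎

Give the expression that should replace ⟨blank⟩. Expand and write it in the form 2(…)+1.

(2n + 1)(2w + 1)(2t + 1) = 8ntw + 4nt + 4nw + 2n + 4tw + 2t + 2w + 1
= 2(4ntw + 2nt + 2nw + n + 2tw + t + w) + 1.
Since 4ntw + 2nt + 2nw + n + 2tw + t + w is an integer, the product is of the form 2k+1 for an integer k.

2(4ntw + 2nt + 2nw + n + 2tw + t + w) + 1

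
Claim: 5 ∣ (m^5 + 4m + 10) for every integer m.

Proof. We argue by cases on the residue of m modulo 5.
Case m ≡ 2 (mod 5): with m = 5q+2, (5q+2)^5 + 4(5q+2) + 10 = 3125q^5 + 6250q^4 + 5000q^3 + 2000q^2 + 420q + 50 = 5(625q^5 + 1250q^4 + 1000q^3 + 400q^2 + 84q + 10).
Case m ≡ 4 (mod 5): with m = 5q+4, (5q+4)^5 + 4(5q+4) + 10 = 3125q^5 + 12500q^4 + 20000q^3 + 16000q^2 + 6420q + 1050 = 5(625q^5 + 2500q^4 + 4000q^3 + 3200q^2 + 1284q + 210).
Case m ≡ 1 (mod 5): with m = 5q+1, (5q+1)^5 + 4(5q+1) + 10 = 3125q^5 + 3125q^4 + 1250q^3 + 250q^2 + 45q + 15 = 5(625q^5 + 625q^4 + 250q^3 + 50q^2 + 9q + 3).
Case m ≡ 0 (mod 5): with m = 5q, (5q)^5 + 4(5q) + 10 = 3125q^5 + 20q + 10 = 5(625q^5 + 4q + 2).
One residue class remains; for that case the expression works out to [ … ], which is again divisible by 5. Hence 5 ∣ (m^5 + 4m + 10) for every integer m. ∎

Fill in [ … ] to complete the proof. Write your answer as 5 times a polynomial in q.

The residues treated are {2, 4, 1, 0}, so the missing case is m ≡ 3 (mod 5); write m = 5q+3.
Then (5q+3)^5 + 4(5q+3) + 10 = 3125q^5 + 9375q^4 + 11250q^3 + 6750q^2 + 2045q + 265 = 5(625q^5 + 1875q^4 + 2250q^3 + 1350q^2 + 409q + 53).

5(625q^5 + 1875q^4 + 2250q^3 + 1350q^2 + 409q + 53)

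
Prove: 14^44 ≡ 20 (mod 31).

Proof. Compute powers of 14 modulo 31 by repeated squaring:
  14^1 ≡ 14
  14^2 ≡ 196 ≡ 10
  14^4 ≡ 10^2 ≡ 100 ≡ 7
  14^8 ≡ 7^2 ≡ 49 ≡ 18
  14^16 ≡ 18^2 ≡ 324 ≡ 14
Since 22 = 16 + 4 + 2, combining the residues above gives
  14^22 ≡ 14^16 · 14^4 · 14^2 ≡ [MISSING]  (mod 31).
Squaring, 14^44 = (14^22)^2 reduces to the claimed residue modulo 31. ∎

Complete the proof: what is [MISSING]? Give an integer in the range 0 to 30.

14^16 · 14^4 · 14^2 ≡ 14 · 7 · 10 = 980.
980 mod 31 = 19, so 14^22 ≡ 19 (mod 31).

19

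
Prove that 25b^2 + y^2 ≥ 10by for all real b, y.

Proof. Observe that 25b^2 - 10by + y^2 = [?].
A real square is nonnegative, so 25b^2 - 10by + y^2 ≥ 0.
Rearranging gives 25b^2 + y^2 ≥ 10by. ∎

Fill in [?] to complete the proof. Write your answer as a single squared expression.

The leading and trailing coefficients are 5^2 and 1^2, and 10 = 2·5·1, so the trinomial is (5b - y)^2.
Hence 25b^2 - 10by + y^2 ≥ 0.

(5b - y)^2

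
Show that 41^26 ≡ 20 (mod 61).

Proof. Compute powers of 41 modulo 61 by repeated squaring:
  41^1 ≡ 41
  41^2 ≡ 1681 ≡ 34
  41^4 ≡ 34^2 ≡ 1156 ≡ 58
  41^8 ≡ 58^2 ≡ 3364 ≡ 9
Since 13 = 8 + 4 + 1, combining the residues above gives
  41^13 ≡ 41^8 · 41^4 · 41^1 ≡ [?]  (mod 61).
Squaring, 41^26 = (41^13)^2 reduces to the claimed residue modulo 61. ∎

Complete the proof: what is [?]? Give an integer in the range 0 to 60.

52

Multiply the listed residues: 9 · 58 · 41 = 522 → 21402.
Reducing modulo 61: 21402 = 350·61 + 52, so 41^13 ≡ 52.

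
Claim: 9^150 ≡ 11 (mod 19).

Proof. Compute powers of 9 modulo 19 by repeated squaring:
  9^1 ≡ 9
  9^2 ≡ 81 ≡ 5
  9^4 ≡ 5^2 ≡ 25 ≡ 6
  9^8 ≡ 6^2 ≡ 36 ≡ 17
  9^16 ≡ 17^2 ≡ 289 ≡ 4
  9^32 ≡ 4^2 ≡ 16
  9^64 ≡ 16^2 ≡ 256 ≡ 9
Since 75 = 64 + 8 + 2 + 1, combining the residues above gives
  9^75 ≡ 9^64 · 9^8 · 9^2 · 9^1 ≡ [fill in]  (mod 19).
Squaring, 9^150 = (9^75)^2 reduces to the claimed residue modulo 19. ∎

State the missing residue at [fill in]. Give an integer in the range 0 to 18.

7

Multiply the listed residues: 9 · 17 · 5 · 9 = 153 → 765 → 6885.
Reducing modulo 19: 6885 = 362·19 + 7, so 9^75 ≡ 7.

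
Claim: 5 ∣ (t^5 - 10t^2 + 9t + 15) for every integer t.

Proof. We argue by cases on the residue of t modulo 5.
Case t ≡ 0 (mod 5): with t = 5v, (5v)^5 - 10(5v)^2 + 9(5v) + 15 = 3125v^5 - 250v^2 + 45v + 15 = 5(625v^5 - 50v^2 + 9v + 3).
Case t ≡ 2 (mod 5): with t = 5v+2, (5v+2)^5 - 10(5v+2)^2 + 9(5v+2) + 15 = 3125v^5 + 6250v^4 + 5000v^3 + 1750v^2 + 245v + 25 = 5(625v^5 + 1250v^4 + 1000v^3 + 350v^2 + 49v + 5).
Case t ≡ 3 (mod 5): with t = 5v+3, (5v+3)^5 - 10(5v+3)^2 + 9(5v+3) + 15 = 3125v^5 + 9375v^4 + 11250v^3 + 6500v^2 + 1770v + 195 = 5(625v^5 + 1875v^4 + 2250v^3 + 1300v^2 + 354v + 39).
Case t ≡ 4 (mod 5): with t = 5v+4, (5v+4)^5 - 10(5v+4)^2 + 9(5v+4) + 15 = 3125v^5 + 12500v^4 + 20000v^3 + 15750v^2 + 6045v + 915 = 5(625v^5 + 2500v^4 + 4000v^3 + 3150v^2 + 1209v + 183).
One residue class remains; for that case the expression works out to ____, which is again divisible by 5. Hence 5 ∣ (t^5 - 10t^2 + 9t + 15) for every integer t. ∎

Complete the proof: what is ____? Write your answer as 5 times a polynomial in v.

Only t ≡ 1 (mod 5) is unaccounted for. Put t = 5v+1:
(5v+1)^5 - 10(5v+1)^2 + 9(5v+1) + 15 expands to 3125v^5 + 3125v^4 + 1250v^3 - 30v + 15,
and factoring out 5 leaves 5(625v^5 + 625v^4 + 250v^3 - 6v + 3).

5(625v^5 + 625v^4 + 250v^3 - 6v + 3)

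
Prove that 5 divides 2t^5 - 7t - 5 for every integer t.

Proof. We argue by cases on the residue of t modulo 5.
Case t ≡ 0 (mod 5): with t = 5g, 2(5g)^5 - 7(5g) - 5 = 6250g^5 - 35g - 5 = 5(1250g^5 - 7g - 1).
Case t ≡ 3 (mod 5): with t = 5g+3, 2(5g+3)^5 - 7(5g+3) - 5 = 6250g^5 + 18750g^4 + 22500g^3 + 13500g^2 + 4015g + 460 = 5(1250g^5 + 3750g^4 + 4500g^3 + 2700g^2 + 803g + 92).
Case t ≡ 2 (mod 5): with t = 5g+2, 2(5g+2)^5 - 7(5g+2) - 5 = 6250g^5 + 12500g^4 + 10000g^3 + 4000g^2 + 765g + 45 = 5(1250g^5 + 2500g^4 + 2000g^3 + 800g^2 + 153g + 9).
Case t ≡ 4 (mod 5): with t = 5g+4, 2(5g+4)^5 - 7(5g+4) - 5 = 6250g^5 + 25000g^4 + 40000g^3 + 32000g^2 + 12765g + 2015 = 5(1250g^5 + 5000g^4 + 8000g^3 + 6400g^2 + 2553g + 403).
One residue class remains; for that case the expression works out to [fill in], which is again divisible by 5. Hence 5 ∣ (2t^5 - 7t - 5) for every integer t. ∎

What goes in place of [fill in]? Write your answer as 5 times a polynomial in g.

The residues treated are {0, 3, 2, 4}, so the missing case is t ≡ 1 (mod 5); write t = 5g+1.
Then 2(5g+1)^5 - 7(5g+1) - 5 = 6250g^5 + 6250g^4 + 2500g^3 + 500g^2 + 15g - 10 = 5(1250g^5 + 1250g^4 + 500g^3 + 100g^2 + 3g - 2).

5(1250g^5 + 1250g^4 + 500g^3 + 100g^2 + 3g - 2)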